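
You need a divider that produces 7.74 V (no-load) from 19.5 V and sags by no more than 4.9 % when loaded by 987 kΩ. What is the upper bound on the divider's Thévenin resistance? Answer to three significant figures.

R_th ≤ 50.9 kΩ

Loading drop = R_th/(R_th + R_L) ≤ 0.0490, so R_th ≤ R_L · ε/(1−ε) = 987 kΩ × 0.0490/0.9510 = 50.9 kΩ.
(Any R1, R2 with R2/(R1+R2) = 0.397 and R1‖R2 ≤ 50.9 kΩ will meet the spec.)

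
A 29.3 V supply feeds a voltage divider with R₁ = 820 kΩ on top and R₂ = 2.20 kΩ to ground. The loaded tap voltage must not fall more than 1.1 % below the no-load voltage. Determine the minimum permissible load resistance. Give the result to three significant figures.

R_L(min) ≈ 197 kΩ

Output resistance R_th = R₁‖R₂ = (820 × 2.20)/822.2 = 2.194 kΩ.
The fractional drop is R_th/(R_th + R_L); requiring this ≤ 0.0110 gives R_L ≥ R_th(1/0.0110 − 1) = 2.194 × 89.91 = 197 kΩ.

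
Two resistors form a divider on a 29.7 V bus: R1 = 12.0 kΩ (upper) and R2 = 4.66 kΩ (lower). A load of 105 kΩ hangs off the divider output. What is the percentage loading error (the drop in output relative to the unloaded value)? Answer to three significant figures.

3.10 %

The divider's output (Thévenin) resistance is R1‖R2 = 3.357 kΩ.
Fractional drop under load = R_th/(R_th + R_L) = 3.357 / (3.357 + 105) = 0.03098.
So the output falls by 3.10 %.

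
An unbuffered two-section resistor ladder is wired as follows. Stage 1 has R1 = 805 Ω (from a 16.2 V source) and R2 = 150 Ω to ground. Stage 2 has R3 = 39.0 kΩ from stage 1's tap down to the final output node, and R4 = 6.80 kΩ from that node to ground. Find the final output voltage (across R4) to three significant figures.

Stage 2 presents R3+R4 = 45800 Ω as a load on stage 1's tap.
Stage 1's lower leg becomes R2‖(R3+R4) = 149.5 Ω, so V_mid = 16.2 × 149.5/954.5 = 2.537 V.
Stage 2 is itself unloaded: V_out = V_mid × R4/(R3+R4) = 2.537 × 6800/45800 = 0.377 V.

V_out ≈ 0.377 V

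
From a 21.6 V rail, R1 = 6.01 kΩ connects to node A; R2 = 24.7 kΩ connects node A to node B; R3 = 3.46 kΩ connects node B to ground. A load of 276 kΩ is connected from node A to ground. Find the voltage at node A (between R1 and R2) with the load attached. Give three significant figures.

Below node A the series string R2+R3 = 28.16 kΩ sits in parallel with the 276 kΩ load: 25.55 kΩ.
V_A = 21.6 × 25.55/(6.01 + 25.55) = 17.5 V.

V ≈ 17.5 V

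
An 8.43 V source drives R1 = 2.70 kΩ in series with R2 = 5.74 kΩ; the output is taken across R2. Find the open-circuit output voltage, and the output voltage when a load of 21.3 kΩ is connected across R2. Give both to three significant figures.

Unloaded: 5.73 V; loaded: 5.28 V

Open-circuit: V = 8.43 × 5.74/(2.70 + 5.74) = 5.73 V.
With the load, R2 becomes R2‖R_L = 4.522 kΩ, so V = 8.43 × 4.522/7.222 = 5.28 V.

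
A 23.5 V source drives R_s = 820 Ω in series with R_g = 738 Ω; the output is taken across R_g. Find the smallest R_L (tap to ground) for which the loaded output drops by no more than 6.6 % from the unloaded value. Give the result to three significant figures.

Output resistance R_th = R_s‖R_g = (820 × 738)/1558 = 388.4 Ω.
The fractional drop is R_th/(R_th + R_L); requiring this ≤ 0.0660 gives R_L ≥ R_th(1/0.0660 − 1) = 388.4 × 14.15 = 5.50 kΩ.

R_L(min) ≈ 5.50 kΩ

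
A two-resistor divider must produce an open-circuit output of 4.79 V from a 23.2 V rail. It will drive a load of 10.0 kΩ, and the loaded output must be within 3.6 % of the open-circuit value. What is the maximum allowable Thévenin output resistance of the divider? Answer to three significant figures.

R_th ≤ 373 Ω

Loading drop = R_th/(R_th + R_L) ≤ 0.0360, so R_th ≤ R_L · ε/(1−ε) = 10.0 kΩ × 0.0360/0.9640 = 373 Ω.
(Any R1, R2 with R2/(R1+R2) = 0.206 and R1‖R2 ≤ 373 Ω will meet the spec.)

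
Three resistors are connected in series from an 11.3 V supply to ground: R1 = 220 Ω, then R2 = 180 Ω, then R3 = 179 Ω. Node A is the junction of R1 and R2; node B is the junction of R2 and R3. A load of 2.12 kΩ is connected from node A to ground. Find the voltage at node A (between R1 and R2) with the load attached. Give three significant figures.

Below node A the series string R2+R3 = 359.0 Ω sits in parallel with the 2120 Ω load: 307.0 Ω.
V_A = 11.3 × 307.0/(220 + 307.0) = 6.58 V.

V ≈ 6.58 V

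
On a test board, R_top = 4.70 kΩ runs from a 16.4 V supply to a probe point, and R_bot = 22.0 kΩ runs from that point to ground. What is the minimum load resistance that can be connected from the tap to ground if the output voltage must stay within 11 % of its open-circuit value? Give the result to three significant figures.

Output resistance R_th = R_top‖R_bot = (4.70 × 22.0)/26.70 = 3.873 kΩ.
The fractional drop is R_th/(R_th + R_L); requiring this ≤ 0.110 gives R_L ≥ R_th(1/0.110 − 1) = 3.873 × 8.091 = 31.3 kΩ.

R_L(min) ≈ 31.3 kΩ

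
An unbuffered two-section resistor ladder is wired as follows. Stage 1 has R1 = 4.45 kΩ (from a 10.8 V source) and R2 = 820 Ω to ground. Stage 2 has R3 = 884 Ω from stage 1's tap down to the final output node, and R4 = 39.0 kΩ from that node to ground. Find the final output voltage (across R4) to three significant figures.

V_out ≈ 1.62 V

Stage 2 presents R3+R4 = 39880 Ω as a load on stage 1's tap.
Stage 1's lower leg becomes R2‖(R3+R4) = 803.5 Ω, so V_mid = 10.8 × 803.5/5253 = 1.652 V.
Stage 2 is itself unloaded: V_out = V_mid × R4/(R3+R4) = 1.652 × 39000/39880 = 1.62 V.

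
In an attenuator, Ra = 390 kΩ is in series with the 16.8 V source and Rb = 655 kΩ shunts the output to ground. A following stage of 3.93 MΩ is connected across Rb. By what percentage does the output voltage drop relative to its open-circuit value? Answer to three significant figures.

The divider's output (Thévenin) resistance is Ra‖Rb = 244.4 kΩ.
Fractional drop under load = R_th/(R_th + R_L) = 244.4 / (244.4 + 3930) = 0.05856.
So the output falls by 5.86 %.

5.86 %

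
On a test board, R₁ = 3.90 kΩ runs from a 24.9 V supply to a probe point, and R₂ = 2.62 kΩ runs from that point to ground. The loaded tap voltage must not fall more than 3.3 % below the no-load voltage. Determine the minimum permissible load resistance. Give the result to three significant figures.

Output resistance R_th = R₁‖R₂ = (3.90 × 2.62)/6.520 = 1.567 kΩ.
The fractional drop is R_th/(R_th + R_L); requiring this ≤ 0.0330 gives R_L ≥ R_th(1/0.0330 − 1) = 1.567 × 29.30 = 45.9 kΩ.

R_L(min) ≈ 45.9 kΩ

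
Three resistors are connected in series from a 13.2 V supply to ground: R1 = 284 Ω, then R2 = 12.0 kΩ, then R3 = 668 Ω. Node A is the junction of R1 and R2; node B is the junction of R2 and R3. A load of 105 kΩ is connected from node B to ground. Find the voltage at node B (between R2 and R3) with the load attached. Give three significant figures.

V ≈ 0.677 V

At node B, R3 is in parallel with the load: R3‖R_L = 663.8 Ω.
Below node A the resistance is R2 + (R3‖R_L) = 12660 Ω, so V_A = 13.2 × 12660/12950 = 12.91 V.
Then V_B = V_A × (R3‖R_L)/(R2 + R3‖R_L) = 12.91 × 663.8/12660 = 0.677 V.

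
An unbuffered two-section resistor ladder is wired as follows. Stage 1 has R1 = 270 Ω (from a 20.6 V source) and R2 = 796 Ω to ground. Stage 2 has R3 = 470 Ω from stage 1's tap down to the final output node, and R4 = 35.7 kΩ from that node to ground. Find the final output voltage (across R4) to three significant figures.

V_out ≈ 15.1 V

Stage 2 presents R3+R4 = 36170 Ω as a load on stage 1's tap.
Stage 1's lower leg becomes R2‖(R3+R4) = 778.9 Ω, so V_mid = 20.6 × 778.9/1049 = 15.30 V.
Stage 2 is itself unloaded: V_out = V_mid × R4/(R3+R4) = 15.30 × 35700/36170 = 15.1 V.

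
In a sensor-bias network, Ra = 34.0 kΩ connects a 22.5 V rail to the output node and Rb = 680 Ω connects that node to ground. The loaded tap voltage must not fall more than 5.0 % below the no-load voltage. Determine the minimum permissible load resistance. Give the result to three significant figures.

R_L(min) ≈ 12.7 kΩ

Output resistance R_th = Ra‖Rb = (34000 × 680)/34680 = 666.7 Ω.
The fractional drop is R_th/(R_th + R_L); requiring this ≤ 0.0500 gives R_L ≥ R_th(1/0.0500 − 1) = 666.7 × 19.00 = 12.7 kΩ.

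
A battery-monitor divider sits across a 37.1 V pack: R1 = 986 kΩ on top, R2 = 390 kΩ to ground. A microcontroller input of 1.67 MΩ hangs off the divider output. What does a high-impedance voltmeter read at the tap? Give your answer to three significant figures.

V_out ≈ 9.01 V

The load sits in parallel with R2: R2‖R_L = (390 × 1670) / (390 + 1670) = 316.2 kΩ.
V_out = 37.1 × 316.2 / (986 + 316.2) = 37.1 × 316.2/1302 = 9.01 V.
(Unloaded it would have been 10.5 V.)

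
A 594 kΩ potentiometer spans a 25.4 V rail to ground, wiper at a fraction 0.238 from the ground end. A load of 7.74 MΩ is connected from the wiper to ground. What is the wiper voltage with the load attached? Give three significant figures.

V ≈ 5.96 V

The wiper splits the pot into (1−α)R = 452.6 kΩ above and αR = 141.4 kΩ below.
Lower section ‖ load = 138.8 kΩ.
V_wiper = 25.4 × 138.8/(452.6 + 138.8) = 5.96 V.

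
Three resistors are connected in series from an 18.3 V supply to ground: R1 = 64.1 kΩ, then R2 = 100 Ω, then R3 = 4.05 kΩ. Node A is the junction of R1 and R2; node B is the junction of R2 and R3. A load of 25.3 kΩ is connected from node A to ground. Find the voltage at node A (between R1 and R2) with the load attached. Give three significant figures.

V ≈ 0.964 V

Below node A the series string R2+R3 = 4150 Ω sits in parallel with the 25300 Ω load: 3565 Ω.
V_A = 18.3 × 3565/(64100 + 3565) = 0.964 V.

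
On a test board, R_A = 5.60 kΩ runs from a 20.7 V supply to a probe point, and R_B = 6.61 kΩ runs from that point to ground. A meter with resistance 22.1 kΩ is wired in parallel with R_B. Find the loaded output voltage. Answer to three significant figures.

The load sits in parallel with R_B: R_B‖R_L = (6.61 × 22.1) / (6.61 + 22.1) = 5.088 kΩ.
V_out = 20.7 × 5.088 / (5.60 + 5.088) = 20.7 × 5.088/10.69 = 9.85 V.

V_out ≈ 9.85 V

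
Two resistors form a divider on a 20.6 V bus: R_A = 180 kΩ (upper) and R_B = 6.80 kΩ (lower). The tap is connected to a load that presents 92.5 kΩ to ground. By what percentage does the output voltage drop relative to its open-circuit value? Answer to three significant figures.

6.62 %

The divider's output (Thévenin) resistance is R_A‖R_B = 6.552 kΩ.
Fractional drop under load = R_th/(R_th + R_L) = 6.552 / (6.552 + 92.5) = 0.06615.
So the output falls by 6.62 %.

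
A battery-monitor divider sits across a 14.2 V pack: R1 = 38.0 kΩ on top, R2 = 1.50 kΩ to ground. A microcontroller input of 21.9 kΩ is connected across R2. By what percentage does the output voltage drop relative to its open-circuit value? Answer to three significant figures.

6.18 %

The divider's output (Thévenin) resistance is R1‖R2 = 1.443 kΩ.
Fractional drop under load = R_th/(R_th + R_L) = 1.443 / (1.443 + 21.9) = 0.06182.
So the output falls by 6.18 %.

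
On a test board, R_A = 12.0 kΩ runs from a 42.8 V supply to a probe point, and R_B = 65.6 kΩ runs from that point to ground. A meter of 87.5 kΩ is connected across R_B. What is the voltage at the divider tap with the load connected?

The load sits in parallel with R_B: R_B‖R_L = (65.6 × 87.5) / (65.6 + 87.5) = 37.49 kΩ.
V_out = 42.8 × 37.49 / (12.0 + 37.49) = 42.8 × 37.49/49.49 = 32.4 V.

V_out ≈ 32.4 V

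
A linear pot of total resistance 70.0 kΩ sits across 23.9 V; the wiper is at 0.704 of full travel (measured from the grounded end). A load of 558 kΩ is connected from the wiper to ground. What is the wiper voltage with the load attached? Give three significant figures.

V ≈ 16.4 V

The wiper splits the pot into (1−α)R = 20.72 kΩ above and αR = 49.28 kΩ below.
Lower section ‖ load = 45.28 kΩ.
V_wiper = 23.9 × 45.28/(20.72 + 45.28) = 16.4 V.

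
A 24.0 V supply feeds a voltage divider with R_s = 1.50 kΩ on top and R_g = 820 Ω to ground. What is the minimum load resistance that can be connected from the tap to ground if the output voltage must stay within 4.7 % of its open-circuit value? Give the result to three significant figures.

R_L(min) ≈ 10.8 kΩ

Output resistance R_th = R_s‖R_g = (1500 × 820)/2320 = 530.2 Ω.
The fractional drop is R_th/(R_th + R_L); requiring this ≤ 0.0470 gives R_L ≥ R_th(1/0.0470 − 1) = 530.2 × 20.28 = 10.8 kΩ.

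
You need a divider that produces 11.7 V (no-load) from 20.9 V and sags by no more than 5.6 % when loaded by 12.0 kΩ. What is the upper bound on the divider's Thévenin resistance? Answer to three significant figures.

R_th ≤ 712 Ω

Loading drop = R_th/(R_th + R_L) ≤ 0.0560, so R_th ≤ R_L · ε/(1−ε) = 12.0 kΩ × 0.0560/0.9440 = 712 Ω.
(Any R1, R2 with R2/(R1+R2) = 0.560 and R1‖R2 ≤ 712 Ω will meet the spec.)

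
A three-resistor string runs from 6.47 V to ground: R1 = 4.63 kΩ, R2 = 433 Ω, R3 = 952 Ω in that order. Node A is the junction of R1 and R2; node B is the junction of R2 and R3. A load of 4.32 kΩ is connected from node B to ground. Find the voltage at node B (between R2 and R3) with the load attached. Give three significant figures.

V ≈ 0.864 V

At node B, R3 is in parallel with the load: R3‖R_L = 780.1 Ω.
Below node A the resistance is R2 + (R3‖R_L) = 1213 Ω, so V_A = 6.47 × 1213/5843 = 1.343 V.
Then V_B = V_A × (R3‖R_L)/(R2 + R3‖R_L) = 1.343 × 780.1/1213 = 0.864 V.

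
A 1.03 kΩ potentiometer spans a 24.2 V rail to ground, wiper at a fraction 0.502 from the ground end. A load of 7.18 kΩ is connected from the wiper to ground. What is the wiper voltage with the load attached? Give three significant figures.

The wiper splits the pot into (1−α)R = 512.9 Ω above and αR = 517.1 Ω below.
Lower section ‖ load = 482.3 Ω.
V_wiper = 24.2 × 482.3/(512.9 + 482.3) = 11.7 V.

V ≈ 11.7 V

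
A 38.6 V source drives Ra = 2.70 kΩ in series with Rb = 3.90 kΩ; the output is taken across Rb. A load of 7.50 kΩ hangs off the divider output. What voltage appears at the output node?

V_out ≈ 18.8 V

The load sits in parallel with Rb: Rb‖R_L = (3.90 × 7.50) / (3.90 + 7.50) = 2.566 kΩ.
V_out = 38.6 × 2.566 / (2.70 + 2.566) = 38.6 × 2.566/5.266 = 18.8 V.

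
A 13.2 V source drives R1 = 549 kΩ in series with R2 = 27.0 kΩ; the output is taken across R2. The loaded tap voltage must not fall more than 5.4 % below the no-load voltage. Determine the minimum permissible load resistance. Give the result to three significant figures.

Output resistance R_th = R1‖R2 = (549 × 27.0)/576.0 = 25.73 kΩ.
The fractional drop is R_th/(R_th + R_L); requiring this ≤ 0.0540 gives R_L ≥ R_th(1/0.0540 − 1) = 25.73 × 17.52 = 451 kΩ.

R_L(min) ≈ 451 kΩ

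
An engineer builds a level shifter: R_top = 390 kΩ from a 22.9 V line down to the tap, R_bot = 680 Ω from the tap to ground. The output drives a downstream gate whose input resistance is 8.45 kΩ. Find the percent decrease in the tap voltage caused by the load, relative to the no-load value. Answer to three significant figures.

7.44 %

The divider's output (Thévenin) resistance is R_top‖R_bot = 678.8 Ω.
Fractional drop under load = R_th/(R_th + R_L) = 678.8 / (678.8 + 8450) = 0.07436.
So the output falls by 7.44 %.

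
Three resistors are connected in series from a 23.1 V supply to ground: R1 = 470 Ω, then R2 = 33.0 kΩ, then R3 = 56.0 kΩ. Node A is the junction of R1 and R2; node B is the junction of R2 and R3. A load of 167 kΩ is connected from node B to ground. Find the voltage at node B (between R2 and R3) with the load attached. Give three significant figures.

At node B, R3 is in parallel with the load: R3‖R_L = 41940 Ω.
Below node A the resistance is R2 + (R3‖R_L) = 74940 Ω, so V_A = 23.1 × 74940/75410 = 22.96 V.
Then V_B = V_A × (R3‖R_L)/(R2 + R3‖R_L) = 22.96 × 41940/74940 = 12.8 V.

V ≈ 12.8 V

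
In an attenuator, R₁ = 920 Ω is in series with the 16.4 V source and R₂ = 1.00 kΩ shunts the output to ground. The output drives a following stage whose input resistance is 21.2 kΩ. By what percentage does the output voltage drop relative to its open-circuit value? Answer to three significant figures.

The divider's output (Thévenin) resistance is R₁‖R₂ = 479.2 Ω.
Fractional drop under load = R_th/(R_th + R_L) = 479.2 / (479.2 + 21200) = 0.02210.
So the output falls by 2.21 %.

2.21 %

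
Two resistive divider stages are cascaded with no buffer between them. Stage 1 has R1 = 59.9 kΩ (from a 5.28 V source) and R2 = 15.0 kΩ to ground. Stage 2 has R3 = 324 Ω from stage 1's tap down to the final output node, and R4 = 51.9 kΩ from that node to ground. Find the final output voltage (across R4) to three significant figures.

V_out ≈ 0.855 V

Stage 2 presents R3+R4 = 52220 Ω as a load on stage 1's tap.
Stage 1's lower leg becomes R2‖(R3+R4) = 11650 Ω, so V_mid = 5.28 × 11650/71550 = 0.8599 V.
Stage 2 is itself unloaded: V_out = V_mid × R4/(R3+R4) = 0.8599 × 51900/52220 = 0.855 V.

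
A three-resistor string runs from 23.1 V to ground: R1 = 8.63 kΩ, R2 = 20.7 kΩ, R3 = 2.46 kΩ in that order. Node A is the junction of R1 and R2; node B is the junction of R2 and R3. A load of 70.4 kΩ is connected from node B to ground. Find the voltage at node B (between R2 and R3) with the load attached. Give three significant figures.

V ≈ 1.73 V

At node B, R3 is in parallel with the load: R3‖R_L = 2.377 kΩ.
Below node A the resistance is R2 + (R3‖R_L) = 23.08 kΩ, so V_A = 23.1 × 23.08/31.71 = 16.81 V.
Then V_B = V_A × (R3‖R_L)/(R2 + R3‖R_L) = 16.81 × 2.377/23.08 = 1.73 V.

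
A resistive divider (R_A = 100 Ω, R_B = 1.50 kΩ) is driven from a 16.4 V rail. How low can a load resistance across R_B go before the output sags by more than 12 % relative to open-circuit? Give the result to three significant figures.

Output resistance R_th = R_A‖R_B = (100 × 1500)/1600 = 93.75 Ω.
The fractional drop is R_th/(R_th + R_L); requiring this ≤ 0.120 gives R_L ≥ R_th(1/0.120 − 1) = 93.75 × 7.333 = 688 Ω.

R_L(min) ≈ 688 Ω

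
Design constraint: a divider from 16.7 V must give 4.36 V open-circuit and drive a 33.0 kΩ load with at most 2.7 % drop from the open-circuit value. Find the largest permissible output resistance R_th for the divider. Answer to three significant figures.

Loading drop = R_th/(R_th + R_L) ≤ 0.0270, so R_th ≤ R_L · ε/(1−ε) = 33.0 kΩ × 0.0270/0.9730 = 916 Ω.
(Any R1, R2 with R2/(R1+R2) = 0.261 and R1‖R2 ≤ 916 Ω will meet the spec.)

R_th ≤ 916 Ω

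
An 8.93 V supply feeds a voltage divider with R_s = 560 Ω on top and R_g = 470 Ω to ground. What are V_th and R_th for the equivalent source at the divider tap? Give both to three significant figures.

V_th is the open-circuit tap voltage: 8.93 × 470/(560 + 470) = 4.07 V.
With the supply zeroed, R_s and R_g appear in parallel from the tap: R_th = R_s‖R_g = (560 × 470)/1030 = 256 Ω.

V_th = 4.07 V, R_th = 256 Ω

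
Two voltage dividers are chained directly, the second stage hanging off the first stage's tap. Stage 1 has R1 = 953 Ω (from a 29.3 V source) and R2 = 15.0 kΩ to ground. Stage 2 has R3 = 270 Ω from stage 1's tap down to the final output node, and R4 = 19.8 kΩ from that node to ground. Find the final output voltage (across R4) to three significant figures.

V_out ≈ 26.0 V

Stage 2 presents R3+R4 = 20070 Ω as a load on stage 1's tap.
Stage 1's lower leg becomes R2‖(R3+R4) = 8584 Ω, so V_mid = 29.3 × 8584/9537 = 26.37 V.
Stage 2 is itself unloaded: V_out = V_mid × R4/(R3+R4) = 26.37 × 19800/20070 = 26.0 V.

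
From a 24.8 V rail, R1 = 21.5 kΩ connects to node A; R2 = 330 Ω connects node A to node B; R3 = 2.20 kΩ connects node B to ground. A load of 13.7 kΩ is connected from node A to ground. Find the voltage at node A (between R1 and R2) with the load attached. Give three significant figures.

Below node A the series string R2+R3 = 2530 Ω sits in parallel with the 13700 Ω load: 2136 Ω.
V_A = 24.8 × 2136/(21500 + 2136) = 2.24 V.

V ≈ 2.24 V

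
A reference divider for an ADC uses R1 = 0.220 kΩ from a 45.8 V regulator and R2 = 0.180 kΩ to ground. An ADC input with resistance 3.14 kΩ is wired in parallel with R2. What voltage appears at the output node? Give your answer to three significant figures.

V_out ≈ 20.0 V

The load sits in parallel with R2: R2‖R_L = (180 × 3140) / (180 + 3140) = 170.2 Ω.
V_out = 45.8 × 170.2 / (220 + 170.2) = 45.8 × 170.2/390.2 = 20.0 V.
(Unloaded it would have been 20.6 V.)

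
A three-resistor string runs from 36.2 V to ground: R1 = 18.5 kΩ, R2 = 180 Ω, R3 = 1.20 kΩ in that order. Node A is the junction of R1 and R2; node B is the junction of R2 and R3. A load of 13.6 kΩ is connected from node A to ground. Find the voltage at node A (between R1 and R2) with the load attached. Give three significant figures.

V ≈ 2.30 V

Below node A the series string R2+R3 = 1380 Ω sits in parallel with the 13600 Ω load: 1253 Ω.
V_A = 36.2 × 1253/(18500 + 1253) = 2.30 V.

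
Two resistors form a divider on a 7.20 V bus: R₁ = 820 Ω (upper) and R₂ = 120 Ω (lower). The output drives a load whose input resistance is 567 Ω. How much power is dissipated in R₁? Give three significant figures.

P ≈ 50.3 mW

Total resistance from the source is R₁ + (R₂‖R_L) = 919.0 Ω, so I = 7.20/919.0 Ω = 7.834 mA.
P = I²·R₁ = (7.834 mA)² × 820 Ω = 50.3 mW.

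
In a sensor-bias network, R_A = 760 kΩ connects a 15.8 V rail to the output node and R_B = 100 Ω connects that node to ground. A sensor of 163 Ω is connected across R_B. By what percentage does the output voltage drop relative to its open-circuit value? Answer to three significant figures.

38.0 %

Unloaded V = 15.8 × 100/760100 = 0.002079 V.
Loaded: R_B‖R_L = 61.98 Ω, giving V = 15.8 × 61.98/760100 = 0.001288 V.
Drop = (0.002079 − 0.001288) / 0.002079 = 38.0 %.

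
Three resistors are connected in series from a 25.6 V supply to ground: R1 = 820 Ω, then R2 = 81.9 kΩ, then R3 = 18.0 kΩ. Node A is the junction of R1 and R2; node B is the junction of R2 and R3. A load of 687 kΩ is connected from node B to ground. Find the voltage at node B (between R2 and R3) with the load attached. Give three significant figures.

At node B, R3 is in parallel with the load: R3‖R_L = 17540 Ω.
Below node A the resistance is R2 + (R3‖R_L) = 99440 Ω, so V_A = 25.6 × 99440/100300 = 25.39 V.
Then V_B = V_A × (R3‖R_L)/(R2 + R3‖R_L) = 25.39 × 17540/99440 = 4.48 V.

V ≈ 4.48 V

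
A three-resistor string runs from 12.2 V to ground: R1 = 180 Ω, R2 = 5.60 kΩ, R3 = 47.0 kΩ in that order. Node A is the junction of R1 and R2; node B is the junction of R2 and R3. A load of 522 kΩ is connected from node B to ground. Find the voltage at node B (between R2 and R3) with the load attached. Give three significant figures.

V ≈ 10.8 V

At node B, R3 is in parallel with the load: R3‖R_L = 43120 Ω.
Below node A the resistance is R2 + (R3‖R_L) = 48720 Ω, so V_A = 12.2 × 48720/48900 = 12.16 V.
Then V_B = V_A × (R3‖R_L)/(R2 + R3‖R_L) = 12.16 × 43120/48720 = 10.8 V.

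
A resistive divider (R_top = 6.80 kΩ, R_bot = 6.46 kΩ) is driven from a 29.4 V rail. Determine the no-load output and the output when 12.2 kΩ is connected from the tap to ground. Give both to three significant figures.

Open-circuit: V = 29.4 × 6.46/(6.80 + 6.46) = 14.3 V.
With the load, R_bot becomes R_bot‖R_L = 4.224 kΩ, so V = 29.4 × 4.224/11.02 = 11.3 V.

Unloaded: 14.3 V; loaded: 11.3 V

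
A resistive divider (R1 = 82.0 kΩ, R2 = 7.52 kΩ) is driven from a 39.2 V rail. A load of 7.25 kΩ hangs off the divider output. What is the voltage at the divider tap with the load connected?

The load sits in parallel with R2: R2‖R_L = (7.52 × 7.25) / (7.52 + 7.25) = 3.691 kΩ.
V_out = 39.2 × 3.691 / (82.0 + 3.691) = 39.2 × 3.691/85.69 = 1.69 V.
(Unloaded it would have been 3.29 V.)

V_out ≈ 1.69 V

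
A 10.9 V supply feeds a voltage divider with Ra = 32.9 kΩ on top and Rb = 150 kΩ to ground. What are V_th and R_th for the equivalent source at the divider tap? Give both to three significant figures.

V_th is the open-circuit tap voltage: 10.9 × 150/(32.9 + 150) = 8.94 V.
With the supply zeroed, Ra and Rb appear in parallel from the tap: R_th = Ra‖Rb = (32.9 × 150)/182.9 = 27.0 kΩ.

V_th = 8.94 V, R_th = 27.0 kΩ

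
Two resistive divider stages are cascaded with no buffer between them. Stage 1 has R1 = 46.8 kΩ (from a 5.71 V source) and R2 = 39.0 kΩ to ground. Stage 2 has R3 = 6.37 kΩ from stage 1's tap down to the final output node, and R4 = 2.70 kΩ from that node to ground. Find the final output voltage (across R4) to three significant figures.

V_out ≈ 0.231 V

Stage 2 presents R3+R4 = 9.070 kΩ as a load on stage 1's tap.
Stage 1's lower leg becomes R2‖(R3+R4) = 7.359 kΩ, so V_mid = 5.71 × 7.359/54.16 = 0.7758 V.
Stage 2 is itself unloaded: V_out = V_mid × R4/(R3+R4) = 0.7758 × 2.70/9.070 = 0.231 V.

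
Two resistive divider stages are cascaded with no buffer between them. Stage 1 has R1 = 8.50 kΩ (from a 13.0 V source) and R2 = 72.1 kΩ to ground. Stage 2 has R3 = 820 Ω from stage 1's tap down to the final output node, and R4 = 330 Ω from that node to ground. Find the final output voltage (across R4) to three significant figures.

V_out ≈ 0.438 V

Stage 2 presents R3+R4 = 1150 Ω as a load on stage 1's tap.
Stage 1's lower leg becomes R2‖(R3+R4) = 1132 Ω, so V_mid = 13.0 × 1132/9632 = 1.528 V.
Stage 2 is itself unloaded: V_out = V_mid × R4/(R3+R4) = 1.528 × 330/1150 = 0.438 V.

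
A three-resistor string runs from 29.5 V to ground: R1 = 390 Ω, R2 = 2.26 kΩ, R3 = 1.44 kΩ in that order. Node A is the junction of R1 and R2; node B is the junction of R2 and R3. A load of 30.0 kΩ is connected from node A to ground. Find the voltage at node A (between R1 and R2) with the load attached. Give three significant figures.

V ≈ 26.4 V

Below node A the series string R2+R3 = 3700 Ω sits in parallel with the 30000 Ω load: 3294 Ω.
V_A = 29.5 × 3294/(390 + 3294) = 26.4 V.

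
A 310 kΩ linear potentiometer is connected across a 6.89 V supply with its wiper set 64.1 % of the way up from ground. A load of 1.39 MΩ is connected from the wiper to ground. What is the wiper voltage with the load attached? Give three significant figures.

V ≈ 4.20 V

The wiper splits the pot into (1−α)R = 111.3 kΩ above and αR = 198.7 kΩ below.
Lower section ‖ load = 173.9 kΩ.
V_wiper = 6.89 × 173.9/(111.3 + 173.9) = 4.20 V.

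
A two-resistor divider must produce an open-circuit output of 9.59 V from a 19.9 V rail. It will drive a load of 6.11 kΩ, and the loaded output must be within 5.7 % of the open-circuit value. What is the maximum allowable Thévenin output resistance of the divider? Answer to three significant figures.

R_th ≤ 369 Ω

Loading drop = R_th/(R_th + R_L) ≤ 0.0570, so R_th ≤ R_L · ε/(1−ε) = 6.11 kΩ × 0.0570/0.9430 = 369 Ω.
(Any R1, R2 with R2/(R1+R2) = 0.482 and R1‖R2 ≤ 369 Ω will meet the spec.)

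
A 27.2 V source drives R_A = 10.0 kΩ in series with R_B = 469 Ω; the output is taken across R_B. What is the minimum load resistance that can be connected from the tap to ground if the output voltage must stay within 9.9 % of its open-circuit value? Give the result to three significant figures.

Output resistance R_th = R_A‖R_B = (10000 × 469)/10470 = 448.0 Ω.
The fractional drop is R_th/(R_th + R_L); requiring this ≤ 0.0990 gives R_L ≥ R_th(1/0.0990 − 1) = 448.0 × 9.101 = 4.08 kΩ.

R_L(min) ≈ 4.08 kΩ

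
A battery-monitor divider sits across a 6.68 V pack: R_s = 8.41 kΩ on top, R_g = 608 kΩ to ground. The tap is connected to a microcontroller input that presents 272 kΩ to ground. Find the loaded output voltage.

V_out ≈ 6.39 V

The load sits in parallel with R_g: R_g‖R_L = (608 × 272) / (608 + 272) = 187.9 kΩ.
V_out = 6.68 × 187.9 / (8.41 + 187.9) = 6.68 × 187.9/196.3 = 6.39 V.
(Unloaded it would have been 6.59 V.)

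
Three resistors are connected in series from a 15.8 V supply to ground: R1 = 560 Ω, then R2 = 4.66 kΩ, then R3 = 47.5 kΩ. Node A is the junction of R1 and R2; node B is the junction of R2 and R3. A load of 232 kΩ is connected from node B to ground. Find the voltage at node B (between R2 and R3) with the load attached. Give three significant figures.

V ≈ 14.0 V

At node B, R3 is in parallel with the load: R3‖R_L = 39430 Ω.
Below node A the resistance is R2 + (R3‖R_L) = 44090 Ω, so V_A = 15.8 × 44090/44650 = 15.60 V.
Then V_B = V_A × (R3‖R_L)/(R2 + R3‖R_L) = 15.60 × 39430/44090 = 14.0 V.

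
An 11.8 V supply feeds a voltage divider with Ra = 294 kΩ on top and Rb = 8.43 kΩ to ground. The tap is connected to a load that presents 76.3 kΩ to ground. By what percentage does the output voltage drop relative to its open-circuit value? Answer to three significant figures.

9.70 %

Unloaded V = 11.8 × 8.43/302.4 = 0.32892 V.
Loaded: Rb‖R_L = 7.591 kΩ, giving V = 11.8 × 7.591/301.6 = 0.29701 V.
Drop = (0.32892 − 0.29701) / 0.32892 = 9.70 %.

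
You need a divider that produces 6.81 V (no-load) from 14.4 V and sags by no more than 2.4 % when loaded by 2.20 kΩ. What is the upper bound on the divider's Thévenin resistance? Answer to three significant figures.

R_th ≤ 54.1 Ω

Loading drop = R_th/(R_th + R_L) ≤ 0.0240, so R_th ≤ R_L · ε/(1−ε) = 2.20 kΩ × 0.0240/0.9760 = 54.1 Ω.
(Any R1, R2 with R2/(R1+R2) = 0.473 and R1‖R2 ≤ 54.1 Ω will meet the spec.)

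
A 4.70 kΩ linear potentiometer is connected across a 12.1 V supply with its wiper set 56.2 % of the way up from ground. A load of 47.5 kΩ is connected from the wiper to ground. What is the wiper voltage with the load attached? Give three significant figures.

V ≈ 6.64 V

The wiper splits the pot into (1−α)R = 2.059 kΩ above and αR = 2.641 kΩ below.
Lower section ‖ load = 2.502 kΩ.
V_wiper = 12.1 × 2.502/(2.059 + 2.502) = 6.64 V.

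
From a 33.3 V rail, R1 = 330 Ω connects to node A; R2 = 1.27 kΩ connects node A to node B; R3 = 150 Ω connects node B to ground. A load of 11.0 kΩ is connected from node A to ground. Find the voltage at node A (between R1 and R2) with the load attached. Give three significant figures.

V ≈ 26.4 V

Below node A the series string R2+R3 = 1420 Ω sits in parallel with the 11000 Ω load: 1258 Ω.
V_A = 33.3 × 1258/(330 + 1258) = 26.4 V.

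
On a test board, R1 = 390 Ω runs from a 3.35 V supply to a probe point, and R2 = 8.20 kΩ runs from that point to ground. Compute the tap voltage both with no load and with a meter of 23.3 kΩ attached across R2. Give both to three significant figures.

Open-circuit: V = 3.35 × 8200/(390 + 8200) = 3.20 V.
With the load, R2 becomes R2‖R_L = 6065 Ω, so V = 3.35 × 6065/6455 = 3.15 V.

Unloaded: 3.20 V; loaded: 3.15 V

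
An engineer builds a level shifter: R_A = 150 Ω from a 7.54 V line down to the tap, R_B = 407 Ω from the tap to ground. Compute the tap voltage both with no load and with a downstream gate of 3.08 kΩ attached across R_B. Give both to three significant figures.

Open-circuit: V = 7.54 × 407/(150 + 407) = 5.51 V.
With the load, R_B becomes R_B‖R_L = 359.5 Ω, so V = 7.54 × 359.5/509.5 = 5.32 V.

Unloaded: 5.51 V; loaded: 5.32 V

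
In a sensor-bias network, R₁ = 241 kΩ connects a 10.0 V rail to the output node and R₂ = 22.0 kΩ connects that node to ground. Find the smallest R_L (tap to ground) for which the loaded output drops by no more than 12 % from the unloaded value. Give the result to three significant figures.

R_L(min) ≈ 148 kΩ

Output resistance R_th = R₁‖R₂ = (241 × 22.0)/263.0 = 20.16 kΩ.
The fractional drop is R_th/(R_th + R_L); requiring this ≤ 0.120 gives R_L ≥ R_th(1/0.120 − 1) = 20.16 × 7.333 = 148 kΩ.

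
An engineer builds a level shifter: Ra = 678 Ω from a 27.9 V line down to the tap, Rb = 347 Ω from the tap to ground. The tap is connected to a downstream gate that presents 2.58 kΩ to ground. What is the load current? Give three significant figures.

Rb‖R_L = 305.9 Ω; V_out = 27.9 × 305.9/983.9 = 8.674 V.
I_L = V_out / R_L = 8.674 / 2.58 kΩ = 3.36 mA.

I_L ≈ 3.36 mA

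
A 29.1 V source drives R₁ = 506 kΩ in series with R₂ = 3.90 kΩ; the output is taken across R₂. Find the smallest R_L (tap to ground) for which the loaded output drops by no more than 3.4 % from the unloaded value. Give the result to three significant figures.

R_L(min) ≈ 110 kΩ

Output resistance R_th = R₁‖R₂ = (506 × 3.90)/509.9 = 3.870 kΩ.
The fractional drop is R_th/(R_th + R_L); requiring this ≤ 0.0340 gives R_L ≥ R_th(1/0.0340 − 1) = 3.870 × 28.41 = 110 kΩ.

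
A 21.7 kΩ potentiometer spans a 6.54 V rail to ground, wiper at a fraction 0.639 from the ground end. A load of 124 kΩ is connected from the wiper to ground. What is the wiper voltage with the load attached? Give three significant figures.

The wiper splits the pot into (1−α)R = 7.834 kΩ above and αR = 13.87 kΩ below.
Lower section ‖ load = 12.47 kΩ.
V_wiper = 6.54 × 12.47/(7.834 + 12.47) = 4.02 V.

V ≈ 4.02 V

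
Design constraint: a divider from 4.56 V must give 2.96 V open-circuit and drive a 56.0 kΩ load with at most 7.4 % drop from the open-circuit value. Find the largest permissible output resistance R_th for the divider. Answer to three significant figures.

R_th ≤ 4.48 kΩ

Loading drop = R_th/(R_th + R_L) ≤ 0.0740, so R_th ≤ R_L · ε/(1−ε) = 56.0 kΩ × 0.0740/0.9260 = 4.48 kΩ.
(Any R1, R2 with R2/(R1+R2) = 0.649 and R1‖R2 ≤ 4.48 kΩ will meet the spec.)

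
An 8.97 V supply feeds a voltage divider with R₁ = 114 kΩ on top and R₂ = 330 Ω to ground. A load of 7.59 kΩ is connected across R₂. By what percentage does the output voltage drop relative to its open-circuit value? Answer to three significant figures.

4.16 %

The divider's output (Thévenin) resistance is R₁‖R₂ = 329.0 Ω.
Fractional drop under load = R_th/(R_th + R_L) = 329.0 / (329.0 + 7590) = 0.04155.
So the output falls by 4.16 %.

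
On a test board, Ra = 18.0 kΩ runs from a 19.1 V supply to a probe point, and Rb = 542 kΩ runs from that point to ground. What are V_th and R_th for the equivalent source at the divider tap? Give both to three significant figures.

V_th is the open-circuit tap voltage: 19.1 × 542/(18.0 + 542) = 18.5 V.
With the supply zeroed, Ra and Rb appear in parallel from the tap: R_th = Ra‖Rb = (18.0 × 542)/560.0 = 17.4 kΩ.

V_th = 18.5 V, R_th = 17.4 kΩ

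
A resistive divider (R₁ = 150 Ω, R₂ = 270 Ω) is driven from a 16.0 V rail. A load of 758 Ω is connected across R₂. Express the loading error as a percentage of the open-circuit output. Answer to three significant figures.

11.3 %

The divider's output (Thévenin) resistance is R₁‖R₂ = 96.43 Ω.
Fractional drop under load = R_th/(R_th + R_L) = 96.43 / (96.43 + 758) = 0.1129.
So the output falls by 11.3 %.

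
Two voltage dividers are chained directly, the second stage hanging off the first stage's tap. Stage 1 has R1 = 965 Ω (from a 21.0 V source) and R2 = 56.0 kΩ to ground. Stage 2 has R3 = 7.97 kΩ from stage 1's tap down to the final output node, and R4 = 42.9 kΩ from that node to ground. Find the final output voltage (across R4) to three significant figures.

V_out ≈ 17.1 V

Stage 2 presents R3+R4 = 50870 Ω as a load on stage 1's tap.
Stage 1's lower leg becomes R2‖(R3+R4) = 26660 Ω, so V_mid = 21.0 × 26660/27620 = 20.27 V.
Stage 2 is itself unloaded: V_out = V_mid × R4/(R3+R4) = 20.27 × 42900/50870 = 17.1 V.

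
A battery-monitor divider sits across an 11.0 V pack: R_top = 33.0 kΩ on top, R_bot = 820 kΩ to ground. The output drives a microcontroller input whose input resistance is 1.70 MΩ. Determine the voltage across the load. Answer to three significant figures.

V_out ≈ 10.4 V

The load sits in parallel with R_bot: R_bot‖R_L = (820 × 1700) / (820 + 1700) = 553.2 kΩ.
V_out = 11.0 × 553.2 / (33.0 + 553.2) = 11.0 × 553.2/586.2 = 10.4 V.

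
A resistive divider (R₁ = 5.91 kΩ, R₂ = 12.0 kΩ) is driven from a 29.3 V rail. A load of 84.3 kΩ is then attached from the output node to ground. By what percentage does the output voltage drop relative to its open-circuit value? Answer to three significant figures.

The divider's output (Thévenin) resistance is R₁‖R₂ = 3.960 kΩ.
Fractional drop under load = R_th/(R_th + R_L) = 3.960 / (3.960 + 84.3) = 0.04487.
So the output falls by 4.49 %.

4.49 %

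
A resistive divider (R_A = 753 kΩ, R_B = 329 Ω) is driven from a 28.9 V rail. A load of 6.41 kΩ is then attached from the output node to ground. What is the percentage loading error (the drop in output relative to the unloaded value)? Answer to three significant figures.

4.88 %

The divider's output (Thévenin) resistance is R_A‖R_B = 328.9 Ω.
Fractional drop under load = R_th/(R_th + R_L) = 328.9 / (328.9 + 6410) = 0.04880.
So the output falls by 4.88 %.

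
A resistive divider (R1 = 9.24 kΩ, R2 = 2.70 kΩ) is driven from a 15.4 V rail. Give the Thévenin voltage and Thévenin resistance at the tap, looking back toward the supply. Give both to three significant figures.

V_th = 3.48 V, R_th = 2.09 kΩ

V_th is the open-circuit tap voltage: 15.4 × 2.70/(9.24 + 2.70) = 3.48 V.
With the supply zeroed, R1 and R2 appear in parallel from the tap: R_th = R1‖R2 = (9.24 × 2.70)/11.94 = 2.09 kΩ.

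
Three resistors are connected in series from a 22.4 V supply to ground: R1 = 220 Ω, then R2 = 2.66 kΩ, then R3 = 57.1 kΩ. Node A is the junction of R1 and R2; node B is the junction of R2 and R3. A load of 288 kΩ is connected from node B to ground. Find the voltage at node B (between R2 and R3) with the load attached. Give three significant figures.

At node B, R3 is in parallel with the load: R3‖R_L = 47650 Ω.
Below node A the resistance is R2 + (R3‖R_L) = 50310 Ω, so V_A = 22.4 × 50310/50530 = 22.30 V.
Then V_B = V_A × (R3‖R_L)/(R2 + R3‖R_L) = 22.30 × 47650/50310 = 21.1 V.

V ≈ 21.1 V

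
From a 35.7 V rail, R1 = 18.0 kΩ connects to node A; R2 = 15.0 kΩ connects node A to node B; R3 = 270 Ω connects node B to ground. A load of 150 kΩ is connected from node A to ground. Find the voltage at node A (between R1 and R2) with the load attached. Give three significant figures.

V ≈ 15.5 V

Below node A the series string R2+R3 = 15270 Ω sits in parallel with the 150000 Ω load: 13860 Ω.
V_A = 35.7 × 13860/(18000 + 13860) = 15.5 V.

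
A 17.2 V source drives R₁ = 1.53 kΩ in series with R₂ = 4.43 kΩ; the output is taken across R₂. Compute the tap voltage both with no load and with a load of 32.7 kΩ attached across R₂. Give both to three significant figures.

Open-circuit: V = 17.2 × 4.43/(1.53 + 4.43) = 12.8 V.
With the load, R₂ becomes R₂‖R_L = 3.901 kΩ, so V = 17.2 × 3.901/5.431 = 12.4 V.

Unloaded: 12.8 V; loaded: 12.4 V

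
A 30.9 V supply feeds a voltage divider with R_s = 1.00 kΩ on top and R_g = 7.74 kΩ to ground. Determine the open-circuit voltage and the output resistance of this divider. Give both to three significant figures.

V_th = 27.4 V, R_th = 886 Ω

V_th is the open-circuit tap voltage: 30.9 × 7.74/(1.00 + 7.74) = 27.4 V.
With the supply zeroed, R_s and R_g appear in parallel from the tap: R_th = R_s‖R_g = (1.00 × 7.74)/8.740 = 886 Ω.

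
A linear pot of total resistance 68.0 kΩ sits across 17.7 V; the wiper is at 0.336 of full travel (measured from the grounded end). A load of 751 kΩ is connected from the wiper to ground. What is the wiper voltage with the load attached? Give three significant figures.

V ≈ 5.83 V

The wiper splits the pot into (1−α)R = 45.15 kΩ above and αR = 22.85 kΩ below.
Lower section ‖ load = 22.17 kΩ.
V_wiper = 17.7 × 22.17/(45.15 + 22.17) = 5.83 V.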